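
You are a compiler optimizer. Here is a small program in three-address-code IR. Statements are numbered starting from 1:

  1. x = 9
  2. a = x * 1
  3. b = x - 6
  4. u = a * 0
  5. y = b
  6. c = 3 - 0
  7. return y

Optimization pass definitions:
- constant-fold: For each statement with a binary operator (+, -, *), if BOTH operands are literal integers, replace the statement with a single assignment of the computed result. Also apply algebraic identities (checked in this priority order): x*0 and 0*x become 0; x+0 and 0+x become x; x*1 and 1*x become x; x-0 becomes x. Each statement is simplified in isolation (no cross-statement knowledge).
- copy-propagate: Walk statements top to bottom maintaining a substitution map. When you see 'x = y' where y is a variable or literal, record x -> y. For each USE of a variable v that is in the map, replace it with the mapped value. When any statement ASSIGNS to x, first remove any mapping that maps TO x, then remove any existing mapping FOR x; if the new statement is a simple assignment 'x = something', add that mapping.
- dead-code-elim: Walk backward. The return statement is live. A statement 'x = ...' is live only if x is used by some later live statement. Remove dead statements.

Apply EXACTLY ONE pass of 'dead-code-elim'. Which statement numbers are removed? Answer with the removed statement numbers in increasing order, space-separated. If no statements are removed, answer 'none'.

Answer: 2 4 6

Derivation:
Backward liveness scan:
Stmt 1 'x = 9': KEEP (x is live); live-in = []
Stmt 2 'a = x * 1': DEAD (a not in live set ['x'])
Stmt 3 'b = x - 6': KEEP (b is live); live-in = ['x']
Stmt 4 'u = a * 0': DEAD (u not in live set ['b'])
Stmt 5 'y = b': KEEP (y is live); live-in = ['b']
Stmt 6 'c = 3 - 0': DEAD (c not in live set ['y'])
Stmt 7 'return y': KEEP (return); live-in = ['y']
Removed statement numbers: [2, 4, 6]
Surviving IR:
  x = 9
  b = x - 6
  y = b
  return y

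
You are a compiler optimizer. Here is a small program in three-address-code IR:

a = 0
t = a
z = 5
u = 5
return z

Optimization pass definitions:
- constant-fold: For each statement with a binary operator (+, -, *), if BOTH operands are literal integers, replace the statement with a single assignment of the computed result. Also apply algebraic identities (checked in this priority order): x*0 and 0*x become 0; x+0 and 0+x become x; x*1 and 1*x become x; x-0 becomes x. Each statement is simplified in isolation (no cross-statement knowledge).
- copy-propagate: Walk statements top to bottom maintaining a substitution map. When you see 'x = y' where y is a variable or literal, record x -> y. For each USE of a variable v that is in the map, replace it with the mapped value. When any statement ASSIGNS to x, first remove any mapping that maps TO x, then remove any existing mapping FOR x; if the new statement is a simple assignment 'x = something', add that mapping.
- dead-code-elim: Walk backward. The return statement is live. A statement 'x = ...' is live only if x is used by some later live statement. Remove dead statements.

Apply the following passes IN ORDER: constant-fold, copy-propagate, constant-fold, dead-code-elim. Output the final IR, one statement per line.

Answer: return 5

Derivation:
Initial IR:
  a = 0
  t = a
  z = 5
  u = 5
  return z
After constant-fold (5 stmts):
  a = 0
  t = a
  z = 5
  u = 5
  return z
After copy-propagate (5 stmts):
  a = 0
  t = 0
  z = 5
  u = 5
  return 5
After constant-fold (5 stmts):
  a = 0
  t = 0
  z = 5
  u = 5
  return 5
After dead-code-elim (1 stmts):
  return 5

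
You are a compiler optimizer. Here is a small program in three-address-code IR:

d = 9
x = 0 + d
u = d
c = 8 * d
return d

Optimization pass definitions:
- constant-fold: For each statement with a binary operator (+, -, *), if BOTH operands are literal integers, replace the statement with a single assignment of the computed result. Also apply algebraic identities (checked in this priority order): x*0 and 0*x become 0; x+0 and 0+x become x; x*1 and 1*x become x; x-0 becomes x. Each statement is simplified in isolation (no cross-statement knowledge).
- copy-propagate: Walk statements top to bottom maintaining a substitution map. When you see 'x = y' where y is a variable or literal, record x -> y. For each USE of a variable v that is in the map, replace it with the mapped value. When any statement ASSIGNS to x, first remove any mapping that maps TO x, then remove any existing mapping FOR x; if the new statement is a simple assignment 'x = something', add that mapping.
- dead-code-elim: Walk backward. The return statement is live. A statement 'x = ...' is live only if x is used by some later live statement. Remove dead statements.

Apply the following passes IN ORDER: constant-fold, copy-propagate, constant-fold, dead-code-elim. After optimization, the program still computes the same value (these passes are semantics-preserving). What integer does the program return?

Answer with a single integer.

Answer: 9

Derivation:
Initial IR:
  d = 9
  x = 0 + d
  u = d
  c = 8 * d
  return d
After constant-fold (5 stmts):
  d = 9
  x = d
  u = d
  c = 8 * d
  return d
After copy-propagate (5 stmts):
  d = 9
  x = 9
  u = 9
  c = 8 * 9
  return 9
After constant-fold (5 stmts):
  d = 9
  x = 9
  u = 9
  c = 72
  return 9
After dead-code-elim (1 stmts):
  return 9
Evaluate:
  d = 9  =>  d = 9
  x = 0 + d  =>  x = 9
  u = d  =>  u = 9
  c = 8 * d  =>  c = 72
  return d = 9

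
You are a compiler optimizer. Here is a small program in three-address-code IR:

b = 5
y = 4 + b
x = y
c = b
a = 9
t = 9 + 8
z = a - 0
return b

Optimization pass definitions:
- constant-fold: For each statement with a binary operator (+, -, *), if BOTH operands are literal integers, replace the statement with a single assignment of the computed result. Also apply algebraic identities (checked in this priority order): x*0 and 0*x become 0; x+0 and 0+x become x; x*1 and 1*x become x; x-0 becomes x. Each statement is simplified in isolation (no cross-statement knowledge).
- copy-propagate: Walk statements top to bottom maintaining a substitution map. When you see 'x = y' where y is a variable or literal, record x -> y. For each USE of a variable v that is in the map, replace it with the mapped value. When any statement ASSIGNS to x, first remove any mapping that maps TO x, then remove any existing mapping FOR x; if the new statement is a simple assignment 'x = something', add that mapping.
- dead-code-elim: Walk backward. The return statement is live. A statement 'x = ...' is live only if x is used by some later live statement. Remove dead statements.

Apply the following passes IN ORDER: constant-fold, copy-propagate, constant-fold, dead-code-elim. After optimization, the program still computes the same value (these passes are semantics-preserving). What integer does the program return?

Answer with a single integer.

Initial IR:
  b = 5
  y = 4 + b
  x = y
  c = b
  a = 9
  t = 9 + 8
  z = a - 0
  return b
After constant-fold (8 stmts):
  b = 5
  y = 4 + b
  x = y
  c = b
  a = 9
  t = 17
  z = a
  return b
After copy-propagate (8 stmts):
  b = 5
  y = 4 + 5
  x = y
  c = 5
  a = 9
  t = 17
  z = 9
  return 5
After constant-fold (8 stmts):
  b = 5
  y = 9
  x = y
  c = 5
  a = 9
  t = 17
  z = 9
  return 5
After dead-code-elim (1 stmts):
  return 5
Evaluate:
  b = 5  =>  b = 5
  y = 4 + b  =>  y = 9
  x = y  =>  x = 9
  c = b  =>  c = 5
  a = 9  =>  a = 9
  t = 9 + 8  =>  t = 17
  z = a - 0  =>  z = 9
  return b = 5

Answer: 5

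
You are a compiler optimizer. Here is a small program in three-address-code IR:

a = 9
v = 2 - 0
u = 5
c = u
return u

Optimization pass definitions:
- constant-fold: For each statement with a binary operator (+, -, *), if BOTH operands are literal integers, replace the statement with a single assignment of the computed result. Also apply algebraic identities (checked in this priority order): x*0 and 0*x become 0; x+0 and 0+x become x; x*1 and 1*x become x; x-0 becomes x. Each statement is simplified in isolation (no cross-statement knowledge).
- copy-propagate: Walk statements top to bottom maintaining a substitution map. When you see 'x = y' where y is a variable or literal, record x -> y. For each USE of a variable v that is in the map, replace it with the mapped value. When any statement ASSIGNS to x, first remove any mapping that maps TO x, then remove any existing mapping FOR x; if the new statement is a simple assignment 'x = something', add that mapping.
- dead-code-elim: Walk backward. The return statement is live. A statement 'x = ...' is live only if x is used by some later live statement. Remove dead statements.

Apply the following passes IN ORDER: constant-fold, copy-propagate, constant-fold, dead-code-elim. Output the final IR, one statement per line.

Answer: return 5

Derivation:
Initial IR:
  a = 9
  v = 2 - 0
  u = 5
  c = u
  return u
After constant-fold (5 stmts):
  a = 9
  v = 2
  u = 5
  c = u
  return u
After copy-propagate (5 stmts):
  a = 9
  v = 2
  u = 5
  c = 5
  return 5
After constant-fold (5 stmts):
  a = 9
  v = 2
  u = 5
  c = 5
  return 5
After dead-code-elim (1 stmts):
  return 5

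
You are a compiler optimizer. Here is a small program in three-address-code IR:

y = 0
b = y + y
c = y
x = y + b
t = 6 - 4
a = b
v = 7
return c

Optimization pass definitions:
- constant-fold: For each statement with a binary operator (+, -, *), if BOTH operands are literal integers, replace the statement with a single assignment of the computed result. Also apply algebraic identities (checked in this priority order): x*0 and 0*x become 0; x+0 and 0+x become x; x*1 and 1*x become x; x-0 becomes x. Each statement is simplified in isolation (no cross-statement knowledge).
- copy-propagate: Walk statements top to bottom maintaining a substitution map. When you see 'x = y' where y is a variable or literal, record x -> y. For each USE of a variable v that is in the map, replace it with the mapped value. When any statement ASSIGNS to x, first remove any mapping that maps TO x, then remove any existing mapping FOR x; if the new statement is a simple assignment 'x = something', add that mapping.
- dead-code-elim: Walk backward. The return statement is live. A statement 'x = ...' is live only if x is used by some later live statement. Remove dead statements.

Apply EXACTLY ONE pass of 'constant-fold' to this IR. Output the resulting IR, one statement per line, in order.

Answer: y = 0
b = y + y
c = y
x = y + b
t = 2
a = b
v = 7
return c

Derivation:
Applying constant-fold statement-by-statement:
  [1] y = 0  (unchanged)
  [2] b = y + y  (unchanged)
  [3] c = y  (unchanged)
  [4] x = y + b  (unchanged)
  [5] t = 6 - 4  -> t = 2
  [6] a = b  (unchanged)
  [7] v = 7  (unchanged)
  [8] return c  (unchanged)
Result (8 stmts):
  y = 0
  b = y + y
  c = y
  x = y + b
  t = 2
  a = b
  v = 7
  return c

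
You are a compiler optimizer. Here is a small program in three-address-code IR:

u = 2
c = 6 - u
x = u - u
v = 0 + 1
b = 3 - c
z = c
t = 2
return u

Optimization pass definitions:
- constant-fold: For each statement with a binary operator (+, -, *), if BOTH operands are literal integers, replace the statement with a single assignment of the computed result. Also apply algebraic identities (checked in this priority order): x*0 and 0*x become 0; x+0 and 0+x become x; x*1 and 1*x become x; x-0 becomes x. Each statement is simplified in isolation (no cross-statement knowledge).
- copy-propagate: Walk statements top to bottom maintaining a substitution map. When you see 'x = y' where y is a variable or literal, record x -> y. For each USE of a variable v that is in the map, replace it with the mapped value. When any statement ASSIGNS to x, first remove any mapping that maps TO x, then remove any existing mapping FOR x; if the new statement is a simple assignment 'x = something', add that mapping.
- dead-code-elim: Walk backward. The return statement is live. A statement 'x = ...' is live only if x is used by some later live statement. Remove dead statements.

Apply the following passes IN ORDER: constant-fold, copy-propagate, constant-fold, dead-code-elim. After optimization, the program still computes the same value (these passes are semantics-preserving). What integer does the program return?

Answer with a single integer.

Answer: 2

Derivation:
Initial IR:
  u = 2
  c = 6 - u
  x = u - u
  v = 0 + 1
  b = 3 - c
  z = c
  t = 2
  return u
After constant-fold (8 stmts):
  u = 2
  c = 6 - u
  x = u - u
  v = 1
  b = 3 - c
  z = c
  t = 2
  return u
After copy-propagate (8 stmts):
  u = 2
  c = 6 - 2
  x = 2 - 2
  v = 1
  b = 3 - c
  z = c
  t = 2
  return 2
After constant-fold (8 stmts):
  u = 2
  c = 4
  x = 0
  v = 1
  b = 3 - c
  z = c
  t = 2
  return 2
After dead-code-elim (1 stmts):
  return 2
Evaluate:
  u = 2  =>  u = 2
  c = 6 - u  =>  c = 4
  x = u - u  =>  x = 0
  v = 0 + 1  =>  v = 1
  b = 3 - c  =>  b = -1
  z = c  =>  z = 4
  t = 2  =>  t = 2
  return u = 2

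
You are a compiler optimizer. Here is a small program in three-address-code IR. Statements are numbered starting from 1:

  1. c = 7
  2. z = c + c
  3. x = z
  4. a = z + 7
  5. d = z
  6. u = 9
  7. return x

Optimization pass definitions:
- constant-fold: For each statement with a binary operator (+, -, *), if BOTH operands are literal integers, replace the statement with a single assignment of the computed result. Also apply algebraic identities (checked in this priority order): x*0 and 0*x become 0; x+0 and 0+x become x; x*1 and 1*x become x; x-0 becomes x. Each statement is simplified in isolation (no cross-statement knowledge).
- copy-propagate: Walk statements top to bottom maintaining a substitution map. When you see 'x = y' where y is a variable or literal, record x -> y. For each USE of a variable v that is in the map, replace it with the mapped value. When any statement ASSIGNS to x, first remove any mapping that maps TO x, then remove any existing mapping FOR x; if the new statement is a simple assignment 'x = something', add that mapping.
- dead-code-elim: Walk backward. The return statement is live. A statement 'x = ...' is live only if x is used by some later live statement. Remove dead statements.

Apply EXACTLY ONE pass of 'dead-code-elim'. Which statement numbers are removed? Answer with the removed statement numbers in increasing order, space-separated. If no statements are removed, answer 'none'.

Backward liveness scan:
Stmt 1 'c = 7': KEEP (c is live); live-in = []
Stmt 2 'z = c + c': KEEP (z is live); live-in = ['c']
Stmt 3 'x = z': KEEP (x is live); live-in = ['z']
Stmt 4 'a = z + 7': DEAD (a not in live set ['x'])
Stmt 5 'd = z': DEAD (d not in live set ['x'])
Stmt 6 'u = 9': DEAD (u not in live set ['x'])
Stmt 7 'return x': KEEP (return); live-in = ['x']
Removed statement numbers: [4, 5, 6]
Surviving IR:
  c = 7
  z = c + c
  x = z
  return x

Answer: 4 5 6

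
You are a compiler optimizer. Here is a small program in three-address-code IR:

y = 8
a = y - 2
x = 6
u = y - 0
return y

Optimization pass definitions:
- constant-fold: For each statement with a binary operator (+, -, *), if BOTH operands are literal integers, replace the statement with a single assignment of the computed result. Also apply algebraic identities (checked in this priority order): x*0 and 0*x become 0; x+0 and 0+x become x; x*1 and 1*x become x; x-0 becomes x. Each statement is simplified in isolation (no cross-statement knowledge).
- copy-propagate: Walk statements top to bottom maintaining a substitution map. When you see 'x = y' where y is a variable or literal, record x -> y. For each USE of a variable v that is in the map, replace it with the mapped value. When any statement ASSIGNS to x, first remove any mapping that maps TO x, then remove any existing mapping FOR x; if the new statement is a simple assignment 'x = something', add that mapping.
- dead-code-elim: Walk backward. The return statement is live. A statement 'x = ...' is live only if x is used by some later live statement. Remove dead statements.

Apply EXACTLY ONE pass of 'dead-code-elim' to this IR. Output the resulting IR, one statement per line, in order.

Answer: y = 8
return y

Derivation:
Applying dead-code-elim statement-by-statement:
  [5] return y  -> KEEP (return); live=['y']
  [4] u = y - 0  -> DEAD (u not live)
  [3] x = 6  -> DEAD (x not live)
  [2] a = y - 2  -> DEAD (a not live)
  [1] y = 8  -> KEEP; live=[]
Result (2 stmts):
  y = 8
  return y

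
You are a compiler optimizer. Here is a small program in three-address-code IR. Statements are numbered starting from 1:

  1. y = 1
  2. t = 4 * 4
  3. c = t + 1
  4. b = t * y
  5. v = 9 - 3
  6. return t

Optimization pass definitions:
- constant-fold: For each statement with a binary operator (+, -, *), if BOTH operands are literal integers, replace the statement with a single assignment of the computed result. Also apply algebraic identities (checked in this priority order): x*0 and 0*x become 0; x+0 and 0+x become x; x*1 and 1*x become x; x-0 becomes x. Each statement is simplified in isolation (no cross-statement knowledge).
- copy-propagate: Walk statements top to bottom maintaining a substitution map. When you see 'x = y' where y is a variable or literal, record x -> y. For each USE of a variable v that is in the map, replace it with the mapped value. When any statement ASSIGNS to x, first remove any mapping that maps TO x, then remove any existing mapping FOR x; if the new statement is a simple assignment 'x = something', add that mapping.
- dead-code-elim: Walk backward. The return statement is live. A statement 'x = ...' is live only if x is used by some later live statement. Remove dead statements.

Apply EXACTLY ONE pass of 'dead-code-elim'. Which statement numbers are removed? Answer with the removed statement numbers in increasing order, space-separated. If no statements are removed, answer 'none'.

Answer: 1 3 4 5

Derivation:
Backward liveness scan:
Stmt 1 'y = 1': DEAD (y not in live set [])
Stmt 2 't = 4 * 4': KEEP (t is live); live-in = []
Stmt 3 'c = t + 1': DEAD (c not in live set ['t'])
Stmt 4 'b = t * y': DEAD (b not in live set ['t'])
Stmt 5 'v = 9 - 3': DEAD (v not in live set ['t'])
Stmt 6 'return t': KEEP (return); live-in = ['t']
Removed statement numbers: [1, 3, 4, 5]
Surviving IR:
  t = 4 * 4
  return t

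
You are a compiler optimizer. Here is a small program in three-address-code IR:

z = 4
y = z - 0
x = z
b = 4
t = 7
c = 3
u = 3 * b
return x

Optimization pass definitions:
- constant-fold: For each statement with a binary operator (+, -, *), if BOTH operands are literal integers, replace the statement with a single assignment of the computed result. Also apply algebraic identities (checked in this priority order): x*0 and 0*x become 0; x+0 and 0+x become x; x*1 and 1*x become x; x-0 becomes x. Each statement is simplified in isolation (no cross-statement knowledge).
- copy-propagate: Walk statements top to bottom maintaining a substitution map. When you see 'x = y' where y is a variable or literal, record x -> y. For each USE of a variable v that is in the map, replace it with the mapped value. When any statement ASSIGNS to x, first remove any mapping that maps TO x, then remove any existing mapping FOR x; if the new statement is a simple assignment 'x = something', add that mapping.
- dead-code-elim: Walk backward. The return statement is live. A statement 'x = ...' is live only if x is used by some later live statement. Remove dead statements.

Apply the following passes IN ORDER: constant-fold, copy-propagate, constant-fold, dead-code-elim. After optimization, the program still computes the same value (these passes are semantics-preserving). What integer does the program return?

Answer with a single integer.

Answer: 4

Derivation:
Initial IR:
  z = 4
  y = z - 0
  x = z
  b = 4
  t = 7
  c = 3
  u = 3 * b
  return x
After constant-fold (8 stmts):
  z = 4
  y = z
  x = z
  b = 4
  t = 7
  c = 3
  u = 3 * b
  return x
After copy-propagate (8 stmts):
  z = 4
  y = 4
  x = 4
  b = 4
  t = 7
  c = 3
  u = 3 * 4
  return 4
After constant-fold (8 stmts):
  z = 4
  y = 4
  x = 4
  b = 4
  t = 7
  c = 3
  u = 12
  return 4
After dead-code-elim (1 stmts):
  return 4
Evaluate:
  z = 4  =>  z = 4
  y = z - 0  =>  y = 4
  x = z  =>  x = 4
  b = 4  =>  b = 4
  t = 7  =>  t = 7
  c = 3  =>  c = 3
  u = 3 * b  =>  u = 12
  return x = 4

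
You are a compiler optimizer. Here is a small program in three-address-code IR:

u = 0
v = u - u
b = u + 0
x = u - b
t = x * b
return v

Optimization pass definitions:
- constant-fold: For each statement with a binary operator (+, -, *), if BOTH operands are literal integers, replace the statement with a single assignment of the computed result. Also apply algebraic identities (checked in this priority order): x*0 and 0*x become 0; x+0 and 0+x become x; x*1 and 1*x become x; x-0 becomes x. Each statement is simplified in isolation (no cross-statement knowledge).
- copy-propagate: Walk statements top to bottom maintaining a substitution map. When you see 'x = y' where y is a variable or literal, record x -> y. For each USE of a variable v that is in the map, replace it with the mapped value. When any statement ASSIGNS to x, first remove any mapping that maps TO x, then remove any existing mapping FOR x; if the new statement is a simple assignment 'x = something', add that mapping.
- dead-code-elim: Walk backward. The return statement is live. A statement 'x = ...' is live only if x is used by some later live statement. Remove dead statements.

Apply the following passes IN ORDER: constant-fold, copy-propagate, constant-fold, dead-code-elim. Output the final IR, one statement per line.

Answer: v = 0
return v

Derivation:
Initial IR:
  u = 0
  v = u - u
  b = u + 0
  x = u - b
  t = x * b
  return v
After constant-fold (6 stmts):
  u = 0
  v = u - u
  b = u
  x = u - b
  t = x * b
  return v
After copy-propagate (6 stmts):
  u = 0
  v = 0 - 0
  b = 0
  x = 0 - 0
  t = x * 0
  return v
After constant-fold (6 stmts):
  u = 0
  v = 0
  b = 0
  x = 0
  t = 0
  return v
After dead-code-elim (2 stmts):
  v = 0
  return v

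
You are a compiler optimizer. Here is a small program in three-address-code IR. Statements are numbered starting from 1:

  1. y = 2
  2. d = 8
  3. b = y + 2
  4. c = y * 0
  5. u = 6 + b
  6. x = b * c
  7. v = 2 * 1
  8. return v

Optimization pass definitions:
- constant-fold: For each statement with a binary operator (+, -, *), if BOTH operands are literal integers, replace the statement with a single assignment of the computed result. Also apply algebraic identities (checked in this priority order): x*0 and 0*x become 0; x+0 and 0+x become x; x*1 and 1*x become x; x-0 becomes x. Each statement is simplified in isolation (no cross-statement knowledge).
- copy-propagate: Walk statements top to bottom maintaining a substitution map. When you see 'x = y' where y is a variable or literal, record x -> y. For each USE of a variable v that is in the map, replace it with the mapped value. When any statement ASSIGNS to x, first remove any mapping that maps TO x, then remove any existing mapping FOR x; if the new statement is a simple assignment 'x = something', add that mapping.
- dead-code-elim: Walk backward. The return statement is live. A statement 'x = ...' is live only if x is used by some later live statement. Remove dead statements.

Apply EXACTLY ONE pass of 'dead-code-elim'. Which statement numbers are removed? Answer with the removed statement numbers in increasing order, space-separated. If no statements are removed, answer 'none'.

Backward liveness scan:
Stmt 1 'y = 2': DEAD (y not in live set [])
Stmt 2 'd = 8': DEAD (d not in live set [])
Stmt 3 'b = y + 2': DEAD (b not in live set [])
Stmt 4 'c = y * 0': DEAD (c not in live set [])
Stmt 5 'u = 6 + b': DEAD (u not in live set [])
Stmt 6 'x = b * c': DEAD (x not in live set [])
Stmt 7 'v = 2 * 1': KEEP (v is live); live-in = []
Stmt 8 'return v': KEEP (return); live-in = ['v']
Removed statement numbers: [1, 2, 3, 4, 5, 6]
Surviving IR:
  v = 2 * 1
  return v

Answer: 1 2 3 4 5 6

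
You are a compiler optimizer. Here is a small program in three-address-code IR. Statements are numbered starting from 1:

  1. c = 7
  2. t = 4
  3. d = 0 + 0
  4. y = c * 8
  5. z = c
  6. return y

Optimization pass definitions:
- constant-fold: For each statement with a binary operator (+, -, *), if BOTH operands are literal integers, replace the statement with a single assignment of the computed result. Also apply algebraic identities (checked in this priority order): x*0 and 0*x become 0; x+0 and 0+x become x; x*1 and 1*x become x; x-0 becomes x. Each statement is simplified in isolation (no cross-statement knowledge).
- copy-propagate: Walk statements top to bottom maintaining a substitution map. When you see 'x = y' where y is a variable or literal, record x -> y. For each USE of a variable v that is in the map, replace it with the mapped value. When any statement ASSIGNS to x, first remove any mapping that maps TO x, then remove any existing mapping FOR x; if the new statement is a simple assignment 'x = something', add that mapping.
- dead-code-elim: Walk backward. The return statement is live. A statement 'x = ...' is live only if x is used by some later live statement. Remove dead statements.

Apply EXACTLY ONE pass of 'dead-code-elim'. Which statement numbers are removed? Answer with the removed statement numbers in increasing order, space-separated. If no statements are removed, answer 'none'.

Answer: 2 3 5

Derivation:
Backward liveness scan:
Stmt 1 'c = 7': KEEP (c is live); live-in = []
Stmt 2 't = 4': DEAD (t not in live set ['c'])
Stmt 3 'd = 0 + 0': DEAD (d not in live set ['c'])
Stmt 4 'y = c * 8': KEEP (y is live); live-in = ['c']
Stmt 5 'z = c': DEAD (z not in live set ['y'])
Stmt 6 'return y': KEEP (return); live-in = ['y']
Removed statement numbers: [2, 3, 5]
Surviving IR:
  c = 7
  y = c * 8
  return y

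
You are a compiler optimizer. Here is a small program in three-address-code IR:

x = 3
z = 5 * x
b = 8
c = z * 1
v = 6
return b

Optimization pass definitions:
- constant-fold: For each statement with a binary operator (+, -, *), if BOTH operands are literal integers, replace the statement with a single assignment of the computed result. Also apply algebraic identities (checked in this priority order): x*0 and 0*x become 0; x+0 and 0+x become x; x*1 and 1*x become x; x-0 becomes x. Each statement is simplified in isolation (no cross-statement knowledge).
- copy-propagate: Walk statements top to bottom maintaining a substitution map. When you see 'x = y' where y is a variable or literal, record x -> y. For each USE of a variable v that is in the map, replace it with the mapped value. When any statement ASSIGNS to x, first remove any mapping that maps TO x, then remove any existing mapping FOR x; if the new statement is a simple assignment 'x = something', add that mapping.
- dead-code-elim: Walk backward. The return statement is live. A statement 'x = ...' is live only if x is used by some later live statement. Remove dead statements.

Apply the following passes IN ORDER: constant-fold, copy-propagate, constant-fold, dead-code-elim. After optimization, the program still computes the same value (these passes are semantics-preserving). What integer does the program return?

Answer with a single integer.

Answer: 8

Derivation:
Initial IR:
  x = 3
  z = 5 * x
  b = 8
  c = z * 1
  v = 6
  return b
After constant-fold (6 stmts):
  x = 3
  z = 5 * x
  b = 8
  c = z
  v = 6
  return b
After copy-propagate (6 stmts):
  x = 3
  z = 5 * 3
  b = 8
  c = z
  v = 6
  return 8
After constant-fold (6 stmts):
  x = 3
  z = 15
  b = 8
  c = z
  v = 6
  return 8
After dead-code-elim (1 stmts):
  return 8
Evaluate:
  x = 3  =>  x = 3
  z = 5 * x  =>  z = 15
  b = 8  =>  b = 8
  c = z * 1  =>  c = 15
  v = 6  =>  v = 6
  return b = 8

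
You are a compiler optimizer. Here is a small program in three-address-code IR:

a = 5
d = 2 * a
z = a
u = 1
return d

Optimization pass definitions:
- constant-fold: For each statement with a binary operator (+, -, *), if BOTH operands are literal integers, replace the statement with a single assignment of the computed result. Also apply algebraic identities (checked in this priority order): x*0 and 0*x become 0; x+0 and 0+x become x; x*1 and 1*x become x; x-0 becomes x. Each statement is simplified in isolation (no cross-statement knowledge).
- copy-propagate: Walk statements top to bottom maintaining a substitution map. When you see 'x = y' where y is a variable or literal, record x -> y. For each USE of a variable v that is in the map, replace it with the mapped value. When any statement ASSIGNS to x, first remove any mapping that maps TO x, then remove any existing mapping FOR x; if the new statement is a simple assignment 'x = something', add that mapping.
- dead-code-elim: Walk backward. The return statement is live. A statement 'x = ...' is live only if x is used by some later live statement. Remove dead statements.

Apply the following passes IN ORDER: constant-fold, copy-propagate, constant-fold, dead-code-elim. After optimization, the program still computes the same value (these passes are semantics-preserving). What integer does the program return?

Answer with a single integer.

Initial IR:
  a = 5
  d = 2 * a
  z = a
  u = 1
  return d
After constant-fold (5 stmts):
  a = 5
  d = 2 * a
  z = a
  u = 1
  return d
After copy-propagate (5 stmts):
  a = 5
  d = 2 * 5
  z = 5
  u = 1
  return d
After constant-fold (5 stmts):
  a = 5
  d = 10
  z = 5
  u = 1
  return d
After dead-code-elim (2 stmts):
  d = 10
  return d
Evaluate:
  a = 5  =>  a = 5
  d = 2 * a  =>  d = 10
  z = a  =>  z = 5
  u = 1  =>  u = 1
  return d = 10

Answer: 10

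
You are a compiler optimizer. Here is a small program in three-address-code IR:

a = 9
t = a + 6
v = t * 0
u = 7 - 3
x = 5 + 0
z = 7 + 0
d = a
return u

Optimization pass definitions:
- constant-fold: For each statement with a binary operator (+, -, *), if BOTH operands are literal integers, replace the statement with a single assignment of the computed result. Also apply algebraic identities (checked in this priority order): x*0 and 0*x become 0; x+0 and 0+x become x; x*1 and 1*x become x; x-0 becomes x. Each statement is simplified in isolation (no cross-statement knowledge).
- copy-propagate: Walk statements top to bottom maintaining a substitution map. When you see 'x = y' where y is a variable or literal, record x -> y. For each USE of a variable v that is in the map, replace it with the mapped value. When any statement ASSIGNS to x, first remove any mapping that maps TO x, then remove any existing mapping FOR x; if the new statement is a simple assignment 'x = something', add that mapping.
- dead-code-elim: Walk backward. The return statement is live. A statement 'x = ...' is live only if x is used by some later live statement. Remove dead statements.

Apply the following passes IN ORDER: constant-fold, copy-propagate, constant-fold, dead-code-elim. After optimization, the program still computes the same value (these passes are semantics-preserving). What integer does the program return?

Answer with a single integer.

Answer: 4

Derivation:
Initial IR:
  a = 9
  t = a + 6
  v = t * 0
  u = 7 - 3
  x = 5 + 0
  z = 7 + 0
  d = a
  return u
After constant-fold (8 stmts):
  a = 9
  t = a + 6
  v = 0
  u = 4
  x = 5
  z = 7
  d = a
  return u
After copy-propagate (8 stmts):
  a = 9
  t = 9 + 6
  v = 0
  u = 4
  x = 5
  z = 7
  d = 9
  return 4
After constant-fold (8 stmts):
  a = 9
  t = 15
  v = 0
  u = 4
  x = 5
  z = 7
  d = 9
  return 4
After dead-code-elim (1 stmts):
  return 4
Evaluate:
  a = 9  =>  a = 9
  t = a + 6  =>  t = 15
  v = t * 0  =>  v = 0
  u = 7 - 3  =>  u = 4
  x = 5 + 0  =>  x = 5
  z = 7 + 0  =>  z = 7
  d = a  =>  d = 9
  return u = 4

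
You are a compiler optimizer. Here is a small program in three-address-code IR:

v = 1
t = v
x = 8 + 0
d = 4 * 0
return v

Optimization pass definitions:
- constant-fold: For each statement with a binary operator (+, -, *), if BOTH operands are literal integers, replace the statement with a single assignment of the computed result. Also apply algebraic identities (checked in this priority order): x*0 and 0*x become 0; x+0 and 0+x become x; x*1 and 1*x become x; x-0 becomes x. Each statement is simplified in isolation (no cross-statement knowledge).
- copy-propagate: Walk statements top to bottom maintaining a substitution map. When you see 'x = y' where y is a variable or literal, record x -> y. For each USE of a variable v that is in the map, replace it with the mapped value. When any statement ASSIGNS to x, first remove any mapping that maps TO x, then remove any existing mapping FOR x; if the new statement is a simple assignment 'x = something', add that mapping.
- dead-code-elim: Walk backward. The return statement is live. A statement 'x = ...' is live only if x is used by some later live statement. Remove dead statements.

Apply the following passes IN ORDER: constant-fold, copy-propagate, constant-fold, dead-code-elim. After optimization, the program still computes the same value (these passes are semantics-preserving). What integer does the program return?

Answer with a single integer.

Initial IR:
  v = 1
  t = v
  x = 8 + 0
  d = 4 * 0
  return v
After constant-fold (5 stmts):
  v = 1
  t = v
  x = 8
  d = 0
  return v
After copy-propagate (5 stmts):
  v = 1
  t = 1
  x = 8
  d = 0
  return 1
After constant-fold (5 stmts):
  v = 1
  t = 1
  x = 8
  d = 0
  return 1
After dead-code-elim (1 stmts):
  return 1
Evaluate:
  v = 1  =>  v = 1
  t = v  =>  t = 1
  x = 8 + 0  =>  x = 8
  d = 4 * 0  =>  d = 0
  return v = 1

Answer: 1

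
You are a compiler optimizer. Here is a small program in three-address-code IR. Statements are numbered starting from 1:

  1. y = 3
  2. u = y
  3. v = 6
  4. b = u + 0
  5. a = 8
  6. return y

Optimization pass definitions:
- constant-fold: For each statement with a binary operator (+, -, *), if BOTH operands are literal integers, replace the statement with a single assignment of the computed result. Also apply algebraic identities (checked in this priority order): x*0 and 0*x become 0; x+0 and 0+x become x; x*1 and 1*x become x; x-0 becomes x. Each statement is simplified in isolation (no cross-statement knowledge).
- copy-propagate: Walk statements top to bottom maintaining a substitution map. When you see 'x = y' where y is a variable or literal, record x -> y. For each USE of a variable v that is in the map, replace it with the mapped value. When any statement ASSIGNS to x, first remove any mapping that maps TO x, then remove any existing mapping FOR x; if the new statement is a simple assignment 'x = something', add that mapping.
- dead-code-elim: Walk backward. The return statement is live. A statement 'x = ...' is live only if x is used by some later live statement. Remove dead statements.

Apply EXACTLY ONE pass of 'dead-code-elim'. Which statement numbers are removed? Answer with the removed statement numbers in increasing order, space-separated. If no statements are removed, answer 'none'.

Answer: 2 3 4 5

Derivation:
Backward liveness scan:
Stmt 1 'y = 3': KEEP (y is live); live-in = []
Stmt 2 'u = y': DEAD (u not in live set ['y'])
Stmt 3 'v = 6': DEAD (v not in live set ['y'])
Stmt 4 'b = u + 0': DEAD (b not in live set ['y'])
Stmt 5 'a = 8': DEAD (a not in live set ['y'])
Stmt 6 'return y': KEEP (return); live-in = ['y']
Removed statement numbers: [2, 3, 4, 5]
Surviving IR:
  y = 3
  return y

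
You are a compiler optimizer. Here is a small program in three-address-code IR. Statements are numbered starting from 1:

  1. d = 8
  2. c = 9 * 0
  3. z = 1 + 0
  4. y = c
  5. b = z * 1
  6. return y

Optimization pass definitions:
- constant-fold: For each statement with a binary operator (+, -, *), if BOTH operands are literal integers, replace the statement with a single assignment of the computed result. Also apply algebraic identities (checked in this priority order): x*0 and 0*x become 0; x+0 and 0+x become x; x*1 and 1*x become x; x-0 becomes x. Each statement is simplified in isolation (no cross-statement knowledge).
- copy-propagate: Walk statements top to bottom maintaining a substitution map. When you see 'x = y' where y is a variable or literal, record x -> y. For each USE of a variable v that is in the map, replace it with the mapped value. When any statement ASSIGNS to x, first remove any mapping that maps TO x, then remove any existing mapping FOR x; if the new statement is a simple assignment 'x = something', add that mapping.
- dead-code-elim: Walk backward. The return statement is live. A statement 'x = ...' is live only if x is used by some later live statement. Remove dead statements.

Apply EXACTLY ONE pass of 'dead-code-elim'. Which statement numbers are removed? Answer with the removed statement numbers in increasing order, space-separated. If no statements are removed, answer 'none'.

Answer: 1 3 5

Derivation:
Backward liveness scan:
Stmt 1 'd = 8': DEAD (d not in live set [])
Stmt 2 'c = 9 * 0': KEEP (c is live); live-in = []
Stmt 3 'z = 1 + 0': DEAD (z not in live set ['c'])
Stmt 4 'y = c': KEEP (y is live); live-in = ['c']
Stmt 5 'b = z * 1': DEAD (b not in live set ['y'])
Stmt 6 'return y': KEEP (return); live-in = ['y']
Removed statement numbers: [1, 3, 5]
Surviving IR:
  c = 9 * 0
  y = c
  return y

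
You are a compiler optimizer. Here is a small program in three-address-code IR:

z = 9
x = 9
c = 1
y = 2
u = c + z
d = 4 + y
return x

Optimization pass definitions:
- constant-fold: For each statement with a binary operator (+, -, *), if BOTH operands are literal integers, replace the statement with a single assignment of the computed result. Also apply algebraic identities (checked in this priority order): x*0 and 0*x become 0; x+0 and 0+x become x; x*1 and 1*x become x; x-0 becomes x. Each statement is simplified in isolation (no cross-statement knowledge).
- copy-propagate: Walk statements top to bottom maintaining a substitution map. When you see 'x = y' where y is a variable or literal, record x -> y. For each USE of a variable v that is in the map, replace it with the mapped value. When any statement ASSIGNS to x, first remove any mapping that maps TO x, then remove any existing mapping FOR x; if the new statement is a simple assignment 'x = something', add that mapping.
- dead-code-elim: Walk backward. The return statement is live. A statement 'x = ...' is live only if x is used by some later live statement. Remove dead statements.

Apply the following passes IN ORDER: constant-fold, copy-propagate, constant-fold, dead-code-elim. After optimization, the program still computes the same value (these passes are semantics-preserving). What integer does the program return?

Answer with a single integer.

Initial IR:
  z = 9
  x = 9
  c = 1
  y = 2
  u = c + z
  d = 4 + y
  return x
After constant-fold (7 stmts):
  z = 9
  x = 9
  c = 1
  y = 2
  u = c + z
  d = 4 + y
  return x
After copy-propagate (7 stmts):
  z = 9
  x = 9
  c = 1
  y = 2
  u = 1 + 9
  d = 4 + 2
  return 9
After constant-fold (7 stmts):
  z = 9
  x = 9
  c = 1
  y = 2
  u = 10
  d = 6
  return 9
After dead-code-elim (1 stmts):
  return 9
Evaluate:
  z = 9  =>  z = 9
  x = 9  =>  x = 9
  c = 1  =>  c = 1
  y = 2  =>  y = 2
  u = c + z  =>  u = 10
  d = 4 + y  =>  d = 6
  return x = 9

Answer: 9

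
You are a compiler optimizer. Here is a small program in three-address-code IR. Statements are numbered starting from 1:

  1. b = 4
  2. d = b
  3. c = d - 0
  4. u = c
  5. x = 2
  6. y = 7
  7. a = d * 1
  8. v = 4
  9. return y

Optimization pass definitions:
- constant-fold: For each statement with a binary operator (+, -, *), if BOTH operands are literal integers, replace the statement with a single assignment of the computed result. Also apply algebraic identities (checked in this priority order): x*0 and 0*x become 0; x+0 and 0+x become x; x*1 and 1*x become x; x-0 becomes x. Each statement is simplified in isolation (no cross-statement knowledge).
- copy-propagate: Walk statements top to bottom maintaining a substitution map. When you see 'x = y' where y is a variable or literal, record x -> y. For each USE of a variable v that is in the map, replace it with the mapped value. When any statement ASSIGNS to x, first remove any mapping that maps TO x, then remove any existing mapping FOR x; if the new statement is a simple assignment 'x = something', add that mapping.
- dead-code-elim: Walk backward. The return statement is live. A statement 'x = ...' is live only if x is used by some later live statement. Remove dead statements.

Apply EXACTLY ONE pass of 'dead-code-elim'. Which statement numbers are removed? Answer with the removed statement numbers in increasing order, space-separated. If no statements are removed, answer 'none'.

Backward liveness scan:
Stmt 1 'b = 4': DEAD (b not in live set [])
Stmt 2 'd = b': DEAD (d not in live set [])
Stmt 3 'c = d - 0': DEAD (c not in live set [])
Stmt 4 'u = c': DEAD (u not in live set [])
Stmt 5 'x = 2': DEAD (x not in live set [])
Stmt 6 'y = 7': KEEP (y is live); live-in = []
Stmt 7 'a = d * 1': DEAD (a not in live set ['y'])
Stmt 8 'v = 4': DEAD (v not in live set ['y'])
Stmt 9 'return y': KEEP (return); live-in = ['y']
Removed statement numbers: [1, 2, 3, 4, 5, 7, 8]
Surviving IR:
  y = 7
  return y

Answer: 1 2 3 4 5 7 8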